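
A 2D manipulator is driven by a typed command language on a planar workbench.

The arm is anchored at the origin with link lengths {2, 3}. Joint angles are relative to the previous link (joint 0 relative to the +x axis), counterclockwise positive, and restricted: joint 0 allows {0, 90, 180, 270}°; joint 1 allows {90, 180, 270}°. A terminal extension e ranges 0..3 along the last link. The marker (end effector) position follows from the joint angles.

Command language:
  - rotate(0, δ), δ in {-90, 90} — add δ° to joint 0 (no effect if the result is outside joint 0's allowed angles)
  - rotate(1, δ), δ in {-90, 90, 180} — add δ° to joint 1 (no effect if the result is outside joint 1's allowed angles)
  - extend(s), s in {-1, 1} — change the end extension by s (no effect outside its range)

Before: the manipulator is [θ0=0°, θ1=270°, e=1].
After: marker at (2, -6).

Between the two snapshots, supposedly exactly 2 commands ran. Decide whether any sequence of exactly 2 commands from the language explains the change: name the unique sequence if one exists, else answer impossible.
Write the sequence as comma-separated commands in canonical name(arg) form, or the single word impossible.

from: [θ0=0°, θ1=270°, e=1]
step 1 (extend(1)): [θ0=0°, θ1=270°, e=2]
step 2 (extend(1)): [θ0=0°, θ1=270°, e=3]
all 49 alternatives checked — unique.

extend(1), extend(1)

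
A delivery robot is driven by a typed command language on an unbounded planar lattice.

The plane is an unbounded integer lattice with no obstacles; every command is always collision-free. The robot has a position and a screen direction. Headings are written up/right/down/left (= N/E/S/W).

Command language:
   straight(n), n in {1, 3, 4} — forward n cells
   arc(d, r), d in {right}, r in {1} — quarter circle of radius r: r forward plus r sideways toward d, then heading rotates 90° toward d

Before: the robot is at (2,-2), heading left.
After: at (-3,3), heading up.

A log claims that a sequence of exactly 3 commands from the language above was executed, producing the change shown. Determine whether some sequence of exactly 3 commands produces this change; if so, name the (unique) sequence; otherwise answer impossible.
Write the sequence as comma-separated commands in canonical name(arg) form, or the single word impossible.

straight(4), arc(right, 1), straight(4)

key: position moved to (-3,3) AND the heading swung to N — translation plus rotation needed
initial: at (2,-2), heading left
t=1 straight(4) ⇒ at (-2,-2), heading left
t=2 arc(right, 1) ⇒ at (-3,-1), heading up
t=3 straight(4) ⇒ at (-3,3), heading up
uniquely the one of 64 3-step routes that fits.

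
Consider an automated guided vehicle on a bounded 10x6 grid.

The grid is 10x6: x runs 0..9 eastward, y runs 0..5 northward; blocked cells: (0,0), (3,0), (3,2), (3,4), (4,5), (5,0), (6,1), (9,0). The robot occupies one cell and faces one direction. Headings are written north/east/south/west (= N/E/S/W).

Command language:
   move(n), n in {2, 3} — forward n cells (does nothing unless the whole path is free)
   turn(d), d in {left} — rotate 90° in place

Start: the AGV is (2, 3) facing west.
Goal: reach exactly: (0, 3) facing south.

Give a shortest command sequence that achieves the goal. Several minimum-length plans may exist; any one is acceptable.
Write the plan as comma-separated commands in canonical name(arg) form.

move(2), turn(left)

initial: (2, 3) facing west
[1] after move(2): (0, 3) facing west
[2] after turn(left): (0, 3) facing south
no 1-step plan works, so 2 is optimal.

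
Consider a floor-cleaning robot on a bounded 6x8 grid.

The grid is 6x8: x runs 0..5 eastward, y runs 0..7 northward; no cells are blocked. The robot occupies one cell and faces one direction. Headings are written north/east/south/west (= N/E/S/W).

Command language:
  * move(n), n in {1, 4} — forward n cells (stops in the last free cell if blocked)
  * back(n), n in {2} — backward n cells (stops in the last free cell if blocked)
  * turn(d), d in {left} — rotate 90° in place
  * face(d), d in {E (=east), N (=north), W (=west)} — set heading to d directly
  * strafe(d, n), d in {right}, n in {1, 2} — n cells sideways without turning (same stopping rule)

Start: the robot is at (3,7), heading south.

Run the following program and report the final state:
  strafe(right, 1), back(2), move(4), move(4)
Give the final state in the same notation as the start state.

from: at (3,7), heading south
t=1 strafe(right, 1) ⇒ at (2,7), heading south
t=2 back(2) ⇒ at (2,7), heading south
t=3 move(4) ⇒ at (2,3), heading south
t=4 move(4) ⇒ at (2,0), heading south

at (2,0), heading south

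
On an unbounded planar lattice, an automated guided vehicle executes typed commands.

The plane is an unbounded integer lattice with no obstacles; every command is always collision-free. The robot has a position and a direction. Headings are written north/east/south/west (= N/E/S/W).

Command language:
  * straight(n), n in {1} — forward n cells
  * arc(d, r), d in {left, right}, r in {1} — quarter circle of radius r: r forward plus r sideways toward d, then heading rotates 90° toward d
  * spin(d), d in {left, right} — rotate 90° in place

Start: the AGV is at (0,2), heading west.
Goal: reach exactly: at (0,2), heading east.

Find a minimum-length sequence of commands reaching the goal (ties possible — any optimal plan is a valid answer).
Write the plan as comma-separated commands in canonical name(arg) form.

spin(left), spin(left)

begin: at (0,2), heading west
[1] after spin(left): at (0,2), heading south
[2] after spin(left): at (0,2), heading east
shorter routes all fall short; 2 is best.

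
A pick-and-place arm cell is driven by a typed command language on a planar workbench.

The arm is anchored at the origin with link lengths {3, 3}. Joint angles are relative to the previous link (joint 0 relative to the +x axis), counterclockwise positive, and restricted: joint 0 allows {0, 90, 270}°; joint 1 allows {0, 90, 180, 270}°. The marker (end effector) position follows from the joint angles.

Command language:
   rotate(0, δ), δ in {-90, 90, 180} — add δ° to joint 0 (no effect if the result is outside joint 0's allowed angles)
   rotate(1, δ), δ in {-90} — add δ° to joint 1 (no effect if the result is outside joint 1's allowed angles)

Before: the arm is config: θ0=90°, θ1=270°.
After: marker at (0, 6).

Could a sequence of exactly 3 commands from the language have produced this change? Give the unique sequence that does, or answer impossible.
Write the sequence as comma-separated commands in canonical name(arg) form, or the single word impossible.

t0: config: θ0=90°, θ1=270°
1. rotate(1, -90) → config: θ0=90°, θ1=180°
2. rotate(1, -90) → config: θ0=90°, θ1=90°
3. rotate(1, -90) → config: θ0=90°, θ1=0°
no other 3-command option fits: unique.

rotate(1, -90), rotate(1, -90), rotate(1, -90)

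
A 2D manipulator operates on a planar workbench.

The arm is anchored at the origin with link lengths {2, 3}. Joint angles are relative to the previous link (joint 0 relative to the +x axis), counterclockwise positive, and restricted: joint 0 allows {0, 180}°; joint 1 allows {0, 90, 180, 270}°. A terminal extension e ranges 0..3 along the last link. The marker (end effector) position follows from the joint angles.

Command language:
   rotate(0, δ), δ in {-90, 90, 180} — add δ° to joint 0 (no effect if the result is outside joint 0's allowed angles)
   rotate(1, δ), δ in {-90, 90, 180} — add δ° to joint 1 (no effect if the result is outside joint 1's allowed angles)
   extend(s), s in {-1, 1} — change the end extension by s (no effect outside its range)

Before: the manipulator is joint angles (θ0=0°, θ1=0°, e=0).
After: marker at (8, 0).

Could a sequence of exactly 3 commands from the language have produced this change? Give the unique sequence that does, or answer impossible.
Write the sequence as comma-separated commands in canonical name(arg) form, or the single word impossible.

extend(1), extend(1), extend(1)

t0: joint angles (θ0=0°, θ1=0°, e=0)
t=1 extend(1) ⇒ joint angles (θ0=0°, θ1=0°, e=1)
t=2 extend(1) ⇒ joint angles (θ0=0°, θ1=0°, e=2)
t=3 extend(1) ⇒ joint angles (θ0=0°, θ1=0°, e=3)
uniquely the one of 512 3-step routes that fits.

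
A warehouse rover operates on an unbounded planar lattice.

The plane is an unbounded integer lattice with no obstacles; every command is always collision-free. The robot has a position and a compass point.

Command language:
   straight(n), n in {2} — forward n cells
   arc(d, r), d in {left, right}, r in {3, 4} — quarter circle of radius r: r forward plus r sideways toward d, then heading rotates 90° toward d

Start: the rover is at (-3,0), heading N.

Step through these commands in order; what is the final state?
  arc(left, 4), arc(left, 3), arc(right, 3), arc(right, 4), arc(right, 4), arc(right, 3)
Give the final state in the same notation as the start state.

at (-10,3), heading S

t0: at (-3,0), heading N
step 1 (arc(left, 4)): at (-7,4), heading W
step 2 (arc(left, 3)): at (-10,1), heading S
step 3 (arc(right, 3)): at (-13,-2), heading W
step 4 (arc(right, 4)): at (-17,2), heading N
step 5 (arc(right, 4)): at (-13,6), heading E
step 6 (arc(right, 3)): at (-10,3), heading S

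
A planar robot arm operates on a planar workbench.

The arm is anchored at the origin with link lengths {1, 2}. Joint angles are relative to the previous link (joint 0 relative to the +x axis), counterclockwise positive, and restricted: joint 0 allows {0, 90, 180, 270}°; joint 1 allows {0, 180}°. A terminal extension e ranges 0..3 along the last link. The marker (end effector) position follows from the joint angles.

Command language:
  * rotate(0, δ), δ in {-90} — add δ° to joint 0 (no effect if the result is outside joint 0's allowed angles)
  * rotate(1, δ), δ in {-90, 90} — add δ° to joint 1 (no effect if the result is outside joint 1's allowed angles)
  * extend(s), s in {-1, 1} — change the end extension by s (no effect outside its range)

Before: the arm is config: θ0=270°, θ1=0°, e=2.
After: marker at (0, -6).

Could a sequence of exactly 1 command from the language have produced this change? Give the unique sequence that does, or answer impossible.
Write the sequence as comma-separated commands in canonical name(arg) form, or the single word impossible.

extend(1)

t0: config: θ0=270°, θ1=0°, e=2
step 1 (extend(1)): config: θ0=270°, θ1=0°, e=3
all 5 alternatives checked — unique.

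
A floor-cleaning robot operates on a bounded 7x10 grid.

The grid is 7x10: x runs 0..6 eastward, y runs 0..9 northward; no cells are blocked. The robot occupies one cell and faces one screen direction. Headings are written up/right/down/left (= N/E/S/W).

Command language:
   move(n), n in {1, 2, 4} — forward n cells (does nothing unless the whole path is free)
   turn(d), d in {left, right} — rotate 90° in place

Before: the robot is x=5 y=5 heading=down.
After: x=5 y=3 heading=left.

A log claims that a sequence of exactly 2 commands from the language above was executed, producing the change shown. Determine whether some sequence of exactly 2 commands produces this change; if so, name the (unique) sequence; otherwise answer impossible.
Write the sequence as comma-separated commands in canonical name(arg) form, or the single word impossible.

move(2), turn(right)

key: running turn(right) before move(2) would end elsewhere — order is forced
t0: x=5 y=5 heading=down
t=1 move(2) ⇒ x=5 y=3 heading=down
t=2 turn(right) ⇒ x=5 y=3 heading=left
uniquely the one of 25 2-step routes that fits.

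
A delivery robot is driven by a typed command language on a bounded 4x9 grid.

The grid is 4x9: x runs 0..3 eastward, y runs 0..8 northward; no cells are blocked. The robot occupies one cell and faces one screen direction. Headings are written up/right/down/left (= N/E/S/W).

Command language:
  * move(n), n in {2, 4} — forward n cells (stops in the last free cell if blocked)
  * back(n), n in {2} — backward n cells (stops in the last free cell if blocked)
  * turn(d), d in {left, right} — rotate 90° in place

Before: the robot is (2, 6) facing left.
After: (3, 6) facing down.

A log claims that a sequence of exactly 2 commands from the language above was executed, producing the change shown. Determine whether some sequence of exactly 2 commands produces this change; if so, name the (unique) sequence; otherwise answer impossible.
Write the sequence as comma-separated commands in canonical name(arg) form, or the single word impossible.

key: back(2) runs into the grid edge before its full distance
initial: (2, 6) facing left
[1] after back(2): (3, 6) facing left
[2] after turn(left): (3, 6) facing down
all 25 alternatives checked — unique.

back(2), turn(left)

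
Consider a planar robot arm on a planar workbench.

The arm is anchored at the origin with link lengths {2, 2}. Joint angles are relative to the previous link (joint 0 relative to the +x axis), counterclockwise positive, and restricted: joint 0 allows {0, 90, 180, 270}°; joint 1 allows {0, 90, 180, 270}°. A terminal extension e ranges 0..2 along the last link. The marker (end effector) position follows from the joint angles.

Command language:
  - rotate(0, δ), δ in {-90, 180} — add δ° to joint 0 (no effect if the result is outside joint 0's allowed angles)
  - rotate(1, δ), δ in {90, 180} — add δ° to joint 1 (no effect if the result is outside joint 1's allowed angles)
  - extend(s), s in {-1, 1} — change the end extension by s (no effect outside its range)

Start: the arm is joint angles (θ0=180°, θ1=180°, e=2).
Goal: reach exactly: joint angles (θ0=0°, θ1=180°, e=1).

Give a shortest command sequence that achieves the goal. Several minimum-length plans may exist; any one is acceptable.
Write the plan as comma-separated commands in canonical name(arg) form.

begin: joint angles (θ0=180°, θ1=180°, e=2)
step 1 (rotate(0, 180)): joint angles (θ0=0°, θ1=180°, e=2)
step 2 (extend(-1)): joint angles (θ0=0°, θ1=180°, e=1)
shorter routes all fall short; 2 is best.

rotate(0, 180), extend(-1)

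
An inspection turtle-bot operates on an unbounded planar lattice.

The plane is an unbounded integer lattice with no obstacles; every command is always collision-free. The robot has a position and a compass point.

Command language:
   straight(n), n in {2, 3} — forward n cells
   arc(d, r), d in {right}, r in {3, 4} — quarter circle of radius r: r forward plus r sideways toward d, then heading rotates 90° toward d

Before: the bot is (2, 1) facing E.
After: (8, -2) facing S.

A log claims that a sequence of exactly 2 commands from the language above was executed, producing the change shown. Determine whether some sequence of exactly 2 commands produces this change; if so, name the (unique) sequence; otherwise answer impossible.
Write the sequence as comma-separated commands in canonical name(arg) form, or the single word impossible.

straight(3), arc(right, 3)

key: order matters: swapping straight(3) and arc(right, 3) lands elsewhere
t0: (2, 1) facing E
1. straight(3) → (5, 1) facing E
2. arc(right, 3) → (8, -2) facing S
no rival 2-sequence matches.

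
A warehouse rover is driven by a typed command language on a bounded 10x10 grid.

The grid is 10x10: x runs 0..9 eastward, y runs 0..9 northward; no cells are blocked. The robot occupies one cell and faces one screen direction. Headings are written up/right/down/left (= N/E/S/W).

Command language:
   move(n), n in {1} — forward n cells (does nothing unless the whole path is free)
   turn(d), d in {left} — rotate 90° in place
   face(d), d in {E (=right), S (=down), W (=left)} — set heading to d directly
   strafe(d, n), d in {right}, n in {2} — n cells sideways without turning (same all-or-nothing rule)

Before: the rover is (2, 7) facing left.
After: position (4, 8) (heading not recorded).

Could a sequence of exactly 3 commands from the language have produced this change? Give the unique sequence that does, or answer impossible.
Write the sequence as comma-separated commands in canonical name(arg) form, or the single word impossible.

checked all 3-command options: none fits.

impossible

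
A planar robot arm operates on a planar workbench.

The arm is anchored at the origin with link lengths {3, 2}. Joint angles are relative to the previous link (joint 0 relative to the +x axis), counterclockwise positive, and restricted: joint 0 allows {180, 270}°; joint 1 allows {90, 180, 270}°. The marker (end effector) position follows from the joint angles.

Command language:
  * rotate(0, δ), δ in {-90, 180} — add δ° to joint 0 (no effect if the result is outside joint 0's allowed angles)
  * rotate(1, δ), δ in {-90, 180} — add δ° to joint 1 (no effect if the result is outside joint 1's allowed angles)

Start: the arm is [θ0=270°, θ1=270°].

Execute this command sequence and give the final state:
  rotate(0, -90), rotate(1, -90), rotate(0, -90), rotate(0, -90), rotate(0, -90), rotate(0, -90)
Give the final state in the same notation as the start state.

[θ0=180°, θ1=180°]

from: [θ0=270°, θ1=270°]
1. rotate(0, -90) → [θ0=180°, θ1=270°]
2. rotate(1, -90) → [θ0=180°, θ1=180°]
3. rotate(0, -90) → [θ0=180°, θ1=180°]
4. rotate(0, -90) → [θ0=180°, θ1=180°]
5. rotate(0, -90) → [θ0=180°, θ1=180°]
6. rotate(0, -90) → [θ0=180°, θ1=180°]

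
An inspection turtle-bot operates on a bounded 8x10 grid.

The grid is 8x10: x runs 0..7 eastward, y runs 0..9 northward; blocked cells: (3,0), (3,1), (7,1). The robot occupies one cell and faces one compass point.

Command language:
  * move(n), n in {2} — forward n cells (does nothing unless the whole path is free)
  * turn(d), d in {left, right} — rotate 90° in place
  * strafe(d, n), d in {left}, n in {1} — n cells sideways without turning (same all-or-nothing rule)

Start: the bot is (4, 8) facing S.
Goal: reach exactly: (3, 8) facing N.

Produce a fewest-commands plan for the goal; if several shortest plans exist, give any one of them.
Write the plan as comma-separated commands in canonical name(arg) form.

turn(right), turn(right), strafe(left, 1)

t0: (4, 8) facing S
t=1 turn(right) ⇒ (4, 8) facing W
t=2 turn(right) ⇒ (4, 8) facing N
t=3 strafe(left, 1) ⇒ (3, 8) facing N
shorter routes all fall short; 3 is best.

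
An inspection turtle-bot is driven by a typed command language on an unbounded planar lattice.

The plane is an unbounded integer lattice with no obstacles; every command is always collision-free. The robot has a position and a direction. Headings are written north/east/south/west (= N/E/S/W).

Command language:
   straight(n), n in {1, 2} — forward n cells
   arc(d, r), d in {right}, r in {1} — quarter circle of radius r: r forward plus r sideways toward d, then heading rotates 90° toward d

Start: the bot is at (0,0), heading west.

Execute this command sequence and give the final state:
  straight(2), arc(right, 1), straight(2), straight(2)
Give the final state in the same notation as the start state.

t0: at (0,0), heading west
1. straight(2) → at (-2,0), heading west
2. arc(right, 1) → at (-3,1), heading north
3. straight(2) → at (-3,3), heading north
4. straight(2) → at (-3,5), heading north

at (-3,5), heading north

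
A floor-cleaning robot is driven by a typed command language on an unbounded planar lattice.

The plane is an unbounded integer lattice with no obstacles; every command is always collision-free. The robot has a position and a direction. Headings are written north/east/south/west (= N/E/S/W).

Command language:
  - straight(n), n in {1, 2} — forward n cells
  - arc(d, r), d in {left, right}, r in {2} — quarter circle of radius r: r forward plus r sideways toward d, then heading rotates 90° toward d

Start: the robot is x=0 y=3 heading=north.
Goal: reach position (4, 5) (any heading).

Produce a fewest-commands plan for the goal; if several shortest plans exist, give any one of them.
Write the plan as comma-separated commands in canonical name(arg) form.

arc(right, 2), straight(2)

from: x=0 y=3 heading=north
step 1 (arc(right, 2)): x=2 y=5 heading=east
step 2 (straight(2)): x=4 y=5 heading=east
minimal: 2 command(s), checked below 2.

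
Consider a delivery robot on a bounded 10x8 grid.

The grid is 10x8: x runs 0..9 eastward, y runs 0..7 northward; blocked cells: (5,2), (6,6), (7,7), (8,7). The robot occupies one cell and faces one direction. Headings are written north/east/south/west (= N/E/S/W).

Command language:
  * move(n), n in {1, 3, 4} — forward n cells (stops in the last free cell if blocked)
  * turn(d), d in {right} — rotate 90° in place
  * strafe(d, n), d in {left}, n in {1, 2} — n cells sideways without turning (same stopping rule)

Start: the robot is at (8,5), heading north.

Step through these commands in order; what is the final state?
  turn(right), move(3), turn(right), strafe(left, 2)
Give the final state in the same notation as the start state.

at (9,5), heading south

t0: at (8,5), heading north
step 1 (turn(right)): at (8,5), heading east
step 2 (move(3)): at (9,5), heading east
step 3 (turn(right)): at (9,5), heading south
step 4 (strafe(left, 2)): at (9,5), heading south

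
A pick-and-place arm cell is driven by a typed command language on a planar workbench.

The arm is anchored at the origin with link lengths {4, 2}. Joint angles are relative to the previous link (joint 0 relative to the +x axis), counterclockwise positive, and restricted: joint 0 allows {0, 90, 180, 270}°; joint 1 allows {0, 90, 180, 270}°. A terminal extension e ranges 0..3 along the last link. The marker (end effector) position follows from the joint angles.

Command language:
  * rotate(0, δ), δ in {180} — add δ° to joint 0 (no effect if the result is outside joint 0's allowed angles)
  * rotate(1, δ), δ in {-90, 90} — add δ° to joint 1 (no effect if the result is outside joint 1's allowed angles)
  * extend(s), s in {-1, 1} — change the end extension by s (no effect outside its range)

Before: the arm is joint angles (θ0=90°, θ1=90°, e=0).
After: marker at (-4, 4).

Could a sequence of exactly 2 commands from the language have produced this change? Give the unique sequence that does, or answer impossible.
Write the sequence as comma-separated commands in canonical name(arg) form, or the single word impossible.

t0: joint angles (θ0=90°, θ1=90°, e=0)
step 1 (extend(1)): joint angles (θ0=90°, θ1=90°, e=1)
step 2 (extend(1)): joint angles (θ0=90°, θ1=90°, e=2)
uniquely the one of 25 2-step routes that fits.

extend(1), extend(1)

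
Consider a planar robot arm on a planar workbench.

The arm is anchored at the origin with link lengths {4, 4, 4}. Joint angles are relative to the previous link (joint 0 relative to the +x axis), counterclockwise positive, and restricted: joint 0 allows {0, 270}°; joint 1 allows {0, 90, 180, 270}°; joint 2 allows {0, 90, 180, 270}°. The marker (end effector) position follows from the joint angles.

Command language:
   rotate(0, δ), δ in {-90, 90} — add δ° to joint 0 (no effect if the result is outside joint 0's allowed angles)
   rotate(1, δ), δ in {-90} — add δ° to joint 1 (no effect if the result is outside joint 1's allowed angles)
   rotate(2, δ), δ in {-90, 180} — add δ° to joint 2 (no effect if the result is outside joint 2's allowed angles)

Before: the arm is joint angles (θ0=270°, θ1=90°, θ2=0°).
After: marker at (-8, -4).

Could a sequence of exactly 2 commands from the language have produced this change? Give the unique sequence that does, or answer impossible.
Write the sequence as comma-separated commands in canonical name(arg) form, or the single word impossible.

from: joint angles (θ0=270°, θ1=90°, θ2=0°)
step 1 (rotate(1, -90)): joint angles (θ0=270°, θ1=0°, θ2=0°)
step 2 (rotate(1, -90)): joint angles (θ0=270°, θ1=270°, θ2=0°)
uniquely the one of 25 2-step routes that fits.

rotate(1, -90), rotate(1, -90)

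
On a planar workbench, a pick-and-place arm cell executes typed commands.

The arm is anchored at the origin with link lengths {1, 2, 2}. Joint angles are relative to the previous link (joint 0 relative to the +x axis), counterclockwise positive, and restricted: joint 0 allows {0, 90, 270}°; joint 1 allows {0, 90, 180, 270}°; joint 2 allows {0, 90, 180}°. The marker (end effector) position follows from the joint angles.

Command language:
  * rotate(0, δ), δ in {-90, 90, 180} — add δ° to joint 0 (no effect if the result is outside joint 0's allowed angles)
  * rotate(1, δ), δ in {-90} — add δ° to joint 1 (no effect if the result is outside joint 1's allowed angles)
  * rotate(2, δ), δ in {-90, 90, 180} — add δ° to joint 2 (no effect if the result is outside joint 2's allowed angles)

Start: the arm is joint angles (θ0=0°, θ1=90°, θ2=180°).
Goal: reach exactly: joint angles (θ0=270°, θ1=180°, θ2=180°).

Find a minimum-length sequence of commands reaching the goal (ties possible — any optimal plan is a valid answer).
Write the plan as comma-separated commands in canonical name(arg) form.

rotate(0, -90), rotate(1, -90), rotate(1, -90), rotate(1, -90)

from: joint angles (θ0=0°, θ1=90°, θ2=180°)
1. rotate(0, -90) → joint angles (θ0=270°, θ1=90°, θ2=180°)
2. rotate(1, -90) → joint angles (θ0=270°, θ1=0°, θ2=180°)
3. rotate(1, -90) → joint angles (θ0=270°, θ1=270°, θ2=180°)
4. rotate(1, -90) → joint angles (θ0=270°, θ1=180°, θ2=180°)
nothing shorter than 4 reaches the goal.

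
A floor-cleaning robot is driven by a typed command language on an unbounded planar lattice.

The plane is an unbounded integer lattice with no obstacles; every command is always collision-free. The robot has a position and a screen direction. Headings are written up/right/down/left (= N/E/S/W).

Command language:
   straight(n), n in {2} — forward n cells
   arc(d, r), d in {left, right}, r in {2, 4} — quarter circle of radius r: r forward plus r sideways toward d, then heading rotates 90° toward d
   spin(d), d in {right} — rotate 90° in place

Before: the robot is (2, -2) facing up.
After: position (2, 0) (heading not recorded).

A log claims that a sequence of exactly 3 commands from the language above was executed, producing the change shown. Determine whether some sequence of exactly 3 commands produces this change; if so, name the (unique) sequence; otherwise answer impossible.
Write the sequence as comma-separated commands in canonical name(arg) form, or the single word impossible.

key: running spin(right) before straight(2) would end elsewhere — order is forced
start: (2, -2) facing up
t=1 straight(2) ⇒ (2, 0) facing up
t=2 spin(right) ⇒ (2, 0) facing right
t=3 spin(right) ⇒ (2, 0) facing down
no other 3-command option fits: unique.

straight(2), spin(right), spin(right)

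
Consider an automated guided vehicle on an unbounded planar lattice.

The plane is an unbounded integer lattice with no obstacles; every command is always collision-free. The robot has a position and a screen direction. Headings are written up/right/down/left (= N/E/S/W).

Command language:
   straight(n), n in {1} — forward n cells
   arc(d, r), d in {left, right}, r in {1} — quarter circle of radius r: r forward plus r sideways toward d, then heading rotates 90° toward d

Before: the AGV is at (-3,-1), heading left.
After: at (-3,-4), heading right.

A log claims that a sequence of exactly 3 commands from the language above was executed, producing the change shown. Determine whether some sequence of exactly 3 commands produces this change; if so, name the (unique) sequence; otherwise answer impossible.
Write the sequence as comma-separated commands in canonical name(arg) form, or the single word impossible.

arc(left, 1), straight(1), arc(left, 1)

key: position moved to (-3,-4) AND the heading swung to E — translation plus rotation needed
initial: at (-3,-1), heading left
t=1 arc(left, 1) ⇒ at (-4,-2), heading down
t=2 straight(1) ⇒ at (-4,-3), heading down
t=3 arc(left, 1) ⇒ at (-3,-4), heading right
no other 3-command option fits: unique.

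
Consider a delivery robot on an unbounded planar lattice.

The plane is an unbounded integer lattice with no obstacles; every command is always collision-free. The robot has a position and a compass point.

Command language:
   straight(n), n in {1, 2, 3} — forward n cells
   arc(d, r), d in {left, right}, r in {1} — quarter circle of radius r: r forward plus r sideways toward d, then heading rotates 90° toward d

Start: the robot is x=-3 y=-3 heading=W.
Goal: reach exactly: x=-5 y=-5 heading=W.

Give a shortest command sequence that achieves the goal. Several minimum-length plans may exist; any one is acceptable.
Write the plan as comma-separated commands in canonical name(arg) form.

start: x=-3 y=-3 heading=W
1. arc(left, 1) → x=-4 y=-4 heading=S
2. arc(right, 1) → x=-5 y=-5 heading=W
shorter routes all fall short; 2 is best.

arc(left, 1), arc(right, 1)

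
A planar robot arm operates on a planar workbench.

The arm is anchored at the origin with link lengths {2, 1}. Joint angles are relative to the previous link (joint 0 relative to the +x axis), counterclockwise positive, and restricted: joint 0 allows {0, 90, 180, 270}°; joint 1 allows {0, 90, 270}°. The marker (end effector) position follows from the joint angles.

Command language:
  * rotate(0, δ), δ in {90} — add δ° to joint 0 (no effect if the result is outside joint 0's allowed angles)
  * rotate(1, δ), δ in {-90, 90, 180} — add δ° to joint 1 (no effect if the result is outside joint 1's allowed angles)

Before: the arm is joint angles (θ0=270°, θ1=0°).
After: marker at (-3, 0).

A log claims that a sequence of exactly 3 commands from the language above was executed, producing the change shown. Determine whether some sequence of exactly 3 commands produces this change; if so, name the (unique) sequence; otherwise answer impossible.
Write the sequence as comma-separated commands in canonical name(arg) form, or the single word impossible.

initial: joint angles (θ0=270°, θ1=0°)
[1] after rotate(0, 90): joint angles (θ0=0°, θ1=0°)
[2] after rotate(0, 90): joint angles (θ0=90°, θ1=0°)
[3] after rotate(0, 90): joint angles (θ0=180°, θ1=0°)
uniquely the one of 64 3-step routes that fits.

rotate(0, 90), rotate(0, 90), rotate(0, 90)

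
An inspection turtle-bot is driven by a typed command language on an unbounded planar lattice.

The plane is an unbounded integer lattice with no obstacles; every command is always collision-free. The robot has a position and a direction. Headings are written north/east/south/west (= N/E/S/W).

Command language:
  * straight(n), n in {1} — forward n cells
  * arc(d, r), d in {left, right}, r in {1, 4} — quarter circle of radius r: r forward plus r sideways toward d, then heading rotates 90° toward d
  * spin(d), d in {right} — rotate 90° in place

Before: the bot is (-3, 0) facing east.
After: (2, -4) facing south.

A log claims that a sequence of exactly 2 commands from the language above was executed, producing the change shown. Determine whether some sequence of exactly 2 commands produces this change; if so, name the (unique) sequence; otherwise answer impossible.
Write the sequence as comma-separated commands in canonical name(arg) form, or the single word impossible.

straight(1), arc(right, 4)

key: order matters: swapping straight(1) and arc(right, 4) lands elsewhere
t0: (-3, 0) facing east
step 1 (straight(1)): (-2, 0) facing east
step 2 (arc(right, 4)): (2, -4) facing south
no other 2-command option fits: unique.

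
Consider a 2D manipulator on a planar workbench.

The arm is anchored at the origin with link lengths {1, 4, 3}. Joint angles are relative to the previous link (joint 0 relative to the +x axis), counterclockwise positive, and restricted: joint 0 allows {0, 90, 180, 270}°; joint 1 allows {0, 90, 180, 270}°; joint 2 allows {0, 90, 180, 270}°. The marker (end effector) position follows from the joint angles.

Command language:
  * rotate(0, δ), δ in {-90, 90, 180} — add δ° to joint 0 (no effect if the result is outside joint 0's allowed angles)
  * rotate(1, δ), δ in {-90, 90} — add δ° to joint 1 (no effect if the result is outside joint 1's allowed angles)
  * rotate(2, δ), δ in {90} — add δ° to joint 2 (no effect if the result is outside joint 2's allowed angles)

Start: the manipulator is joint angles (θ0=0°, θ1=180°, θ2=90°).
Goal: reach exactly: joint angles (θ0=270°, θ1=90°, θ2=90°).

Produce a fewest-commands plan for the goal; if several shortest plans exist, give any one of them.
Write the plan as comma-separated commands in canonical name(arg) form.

initial: joint angles (θ0=0°, θ1=180°, θ2=90°)
t=1 rotate(0, -90) ⇒ joint angles (θ0=270°, θ1=180°, θ2=90°)
t=2 rotate(1, -90) ⇒ joint angles (θ0=270°, θ1=90°, θ2=90°)
shorter routes all fall short; 2 is best.

rotate(0, -90), rotate(1, -90)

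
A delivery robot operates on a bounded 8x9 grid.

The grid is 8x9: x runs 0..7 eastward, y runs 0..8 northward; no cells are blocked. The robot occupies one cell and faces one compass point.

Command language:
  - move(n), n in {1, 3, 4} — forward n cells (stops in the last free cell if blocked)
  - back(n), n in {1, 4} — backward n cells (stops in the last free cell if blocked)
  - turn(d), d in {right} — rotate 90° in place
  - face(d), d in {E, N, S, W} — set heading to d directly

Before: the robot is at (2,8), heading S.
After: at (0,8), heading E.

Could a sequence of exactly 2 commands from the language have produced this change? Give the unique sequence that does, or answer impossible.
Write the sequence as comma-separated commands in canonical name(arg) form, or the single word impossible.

key: order matters: swapping face(E) and back(4) lands elsewhere
begin: at (2,8), heading S
[1] after face(E): at (2,8), heading E
[2] after back(4): at (0,8), heading E
no other 2-command option fits: unique.

face(E), back(4)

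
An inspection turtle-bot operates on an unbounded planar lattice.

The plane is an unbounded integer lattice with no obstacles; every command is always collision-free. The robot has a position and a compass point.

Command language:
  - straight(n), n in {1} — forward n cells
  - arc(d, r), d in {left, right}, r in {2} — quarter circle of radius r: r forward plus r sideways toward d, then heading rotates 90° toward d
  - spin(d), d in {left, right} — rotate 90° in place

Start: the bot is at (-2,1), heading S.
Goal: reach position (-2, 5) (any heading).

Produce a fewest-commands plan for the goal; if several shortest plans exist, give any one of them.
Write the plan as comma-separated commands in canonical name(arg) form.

spin(left), arc(left, 2), arc(left, 2)

begin: at (-2,1), heading S
t=1 spin(left) ⇒ at (-2,1), heading E
t=2 arc(left, 2) ⇒ at (0,3), heading N
t=3 arc(left, 2) ⇒ at (-2,5), heading W
shorter routes all fall short; 3 is best.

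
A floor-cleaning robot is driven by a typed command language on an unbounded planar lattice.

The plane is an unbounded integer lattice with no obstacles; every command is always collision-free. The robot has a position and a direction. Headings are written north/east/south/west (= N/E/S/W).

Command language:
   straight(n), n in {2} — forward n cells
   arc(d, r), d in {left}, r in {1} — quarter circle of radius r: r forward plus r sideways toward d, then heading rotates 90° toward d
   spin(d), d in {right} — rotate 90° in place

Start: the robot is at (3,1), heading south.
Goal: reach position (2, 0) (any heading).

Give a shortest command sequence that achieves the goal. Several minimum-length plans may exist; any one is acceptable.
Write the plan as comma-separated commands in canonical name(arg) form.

spin(right), arc(left, 1)

t0: at (3,1), heading south
1. spin(right) → at (3,1), heading west
2. arc(left, 1) → at (2,0), heading south
no 1-step plan works, so 2 is optimal.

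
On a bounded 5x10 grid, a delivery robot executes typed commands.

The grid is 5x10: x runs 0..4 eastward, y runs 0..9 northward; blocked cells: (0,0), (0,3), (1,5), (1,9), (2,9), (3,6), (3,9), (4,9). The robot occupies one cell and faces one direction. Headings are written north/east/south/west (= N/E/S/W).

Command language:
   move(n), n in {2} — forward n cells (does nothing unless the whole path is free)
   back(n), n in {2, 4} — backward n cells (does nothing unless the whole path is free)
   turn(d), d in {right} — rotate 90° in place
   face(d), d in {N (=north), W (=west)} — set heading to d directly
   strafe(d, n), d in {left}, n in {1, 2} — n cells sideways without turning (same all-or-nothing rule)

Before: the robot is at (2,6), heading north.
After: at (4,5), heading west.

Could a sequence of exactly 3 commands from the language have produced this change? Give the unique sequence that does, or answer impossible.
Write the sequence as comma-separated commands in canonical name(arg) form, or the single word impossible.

key: order matters: swapping face(W) and back(2) lands elsewhere
from: at (2,6), heading north
step 1 (face(W)): at (2,6), heading west
step 2 (strafe(left, 1)): at (2,5), heading west
step 3 (back(2)): at (4,5), heading west
uniquely the one of 512 3-step routes that fits.

face(W), strafe(left, 1), back(2)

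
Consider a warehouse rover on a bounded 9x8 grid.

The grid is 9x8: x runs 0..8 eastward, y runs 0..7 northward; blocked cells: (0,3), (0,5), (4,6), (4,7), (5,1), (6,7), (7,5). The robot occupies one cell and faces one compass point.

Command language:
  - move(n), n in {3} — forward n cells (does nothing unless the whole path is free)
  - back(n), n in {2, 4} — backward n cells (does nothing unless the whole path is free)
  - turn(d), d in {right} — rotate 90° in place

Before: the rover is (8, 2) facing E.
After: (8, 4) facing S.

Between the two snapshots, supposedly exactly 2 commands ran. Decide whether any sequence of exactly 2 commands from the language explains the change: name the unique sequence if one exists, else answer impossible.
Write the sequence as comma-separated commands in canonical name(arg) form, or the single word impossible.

turn(right), back(2)

key: cell and facing (now S) both changed — the 2 commands mix motion and turning
begin: (8, 2) facing E
t=1 turn(right) ⇒ (8, 2) facing S
t=2 back(2) ⇒ (8, 4) facing S
uniquely the one of 16 2-step routes that fits.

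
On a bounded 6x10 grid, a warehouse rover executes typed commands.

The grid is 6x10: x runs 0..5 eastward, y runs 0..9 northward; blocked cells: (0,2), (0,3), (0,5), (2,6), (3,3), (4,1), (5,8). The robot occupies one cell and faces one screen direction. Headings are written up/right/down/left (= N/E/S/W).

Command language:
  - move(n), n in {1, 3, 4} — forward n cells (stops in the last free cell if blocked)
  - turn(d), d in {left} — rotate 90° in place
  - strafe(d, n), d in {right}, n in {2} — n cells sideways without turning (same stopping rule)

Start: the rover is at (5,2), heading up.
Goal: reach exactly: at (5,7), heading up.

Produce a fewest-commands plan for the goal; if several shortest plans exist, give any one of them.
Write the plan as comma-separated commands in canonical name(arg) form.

move(3), move(3)

from: at (5,2), heading up
1. move(3) → at (5,5), heading up
2. move(3) → at (5,7), heading up
shorter routes all fall short; 2 is best.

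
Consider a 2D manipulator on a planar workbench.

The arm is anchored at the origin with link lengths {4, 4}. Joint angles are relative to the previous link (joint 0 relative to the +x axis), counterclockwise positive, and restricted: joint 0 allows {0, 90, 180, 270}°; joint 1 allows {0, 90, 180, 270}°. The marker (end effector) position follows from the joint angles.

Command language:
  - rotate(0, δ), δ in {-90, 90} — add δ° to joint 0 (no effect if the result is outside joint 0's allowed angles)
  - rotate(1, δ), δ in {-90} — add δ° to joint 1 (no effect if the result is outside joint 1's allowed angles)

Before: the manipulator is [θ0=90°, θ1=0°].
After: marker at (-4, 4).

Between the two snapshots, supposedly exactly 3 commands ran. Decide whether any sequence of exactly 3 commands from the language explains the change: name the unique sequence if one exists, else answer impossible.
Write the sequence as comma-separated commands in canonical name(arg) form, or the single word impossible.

t0: [θ0=90°, θ1=0°]
step 1 (rotate(1, -90)): [θ0=90°, θ1=270°]
step 2 (rotate(1, -90)): [θ0=90°, θ1=180°]
step 3 (rotate(1, -90)): [θ0=90°, θ1=90°]
all 27 alternatives checked — unique.

rotate(1, -90), rotate(1, -90), rotate(1, -90)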